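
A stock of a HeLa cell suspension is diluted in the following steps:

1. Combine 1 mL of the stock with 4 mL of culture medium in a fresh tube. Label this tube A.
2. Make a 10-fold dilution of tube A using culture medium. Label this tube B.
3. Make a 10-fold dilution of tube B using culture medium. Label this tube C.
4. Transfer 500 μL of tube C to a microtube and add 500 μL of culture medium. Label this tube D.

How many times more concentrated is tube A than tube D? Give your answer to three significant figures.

200

Step 1: 1 mL + 4 mL = 5 mL total → factor 5/1 = 5
Step 2: 10-fold → factor 10
Step 3: 10-fold → factor 10
Step 4: 500 μL + 500 μL = 1000 μL total → factor 1000/500 = 2
Dilution factor to tube A = 5; to tube D = 1000
[tube A]/[tube D] = (factor to tube D)/(factor to tube A) = 1000/5 = 200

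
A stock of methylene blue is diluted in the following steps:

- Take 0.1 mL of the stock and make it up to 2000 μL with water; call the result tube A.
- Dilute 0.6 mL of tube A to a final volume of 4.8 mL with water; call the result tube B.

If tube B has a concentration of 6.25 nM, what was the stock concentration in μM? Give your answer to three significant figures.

Step 1: 0.1 mL brought to 2000 μL → factor 2/0.1 = 20
Step 2: 0.6 mL brought to 4.8 mL → factor 4.8/0.6 = 8
Overall dilution factor = 20 × 8 = 160
Stock = 6.25 nM × 160 = 1000 nM = 1.00 μM

1.00 μM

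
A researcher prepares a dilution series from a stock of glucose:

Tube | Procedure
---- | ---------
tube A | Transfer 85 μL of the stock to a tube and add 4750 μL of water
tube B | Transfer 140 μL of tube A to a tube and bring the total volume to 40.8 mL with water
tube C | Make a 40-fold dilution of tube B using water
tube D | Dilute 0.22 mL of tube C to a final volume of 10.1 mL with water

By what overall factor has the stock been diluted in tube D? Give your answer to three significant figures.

Step 1: 85 μL + 4750 μL = 4835 μL total → factor 4835/85 = 56.882
Step 2: 140 μL brought to 40.8 mL → factor 40800/140 = 291.43
Step 3: 40-fold → factor 40
Step 4: 0.22 mL brought to 10.1 mL → factor 10.1/0.22 = 45.909
Overall dilution factor = 56.882 × 291.43 × 40 × 45.909 = 3.0442 × 10^7

3.04 × 10^7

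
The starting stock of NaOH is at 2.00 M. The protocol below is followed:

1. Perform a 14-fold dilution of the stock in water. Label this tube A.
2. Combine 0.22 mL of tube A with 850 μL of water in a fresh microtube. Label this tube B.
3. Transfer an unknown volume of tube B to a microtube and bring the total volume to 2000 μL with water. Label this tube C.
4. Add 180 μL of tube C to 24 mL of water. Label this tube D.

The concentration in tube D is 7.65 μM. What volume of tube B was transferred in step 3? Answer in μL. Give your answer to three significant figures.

Step 1: 14-fold → factor 14
Step 2: 0.22 mL + 850 μL = 1.07 mL total → factor 1.07/0.22 = 4.8636
Step 3: v brought to 2000 μL → factor = 2000 μL/v
Step 4: 180 μL + 24 mL = 24180 μL total → factor 24180/180 = 134.33
Product of known-step factors = 9146.9
Overall factor = 2.00 M / (7.65 μM) = 2.6144 × 10^5
Step-3 factor = 2.6144 × 10^5 / 9146.9 = 28.582
v = 2000 μL / 28.582 = 70.0 μL

70.0 μL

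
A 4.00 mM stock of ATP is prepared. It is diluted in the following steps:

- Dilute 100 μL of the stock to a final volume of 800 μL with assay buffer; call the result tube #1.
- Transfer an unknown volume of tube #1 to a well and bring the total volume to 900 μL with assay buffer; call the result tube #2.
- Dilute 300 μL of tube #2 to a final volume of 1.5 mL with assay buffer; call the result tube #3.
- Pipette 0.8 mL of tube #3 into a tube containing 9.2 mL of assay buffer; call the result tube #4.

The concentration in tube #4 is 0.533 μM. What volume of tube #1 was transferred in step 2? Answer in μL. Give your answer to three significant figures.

Step 1: 100 μL brought to 800 μL → factor 800/100 = 8
Step 2: v brought to 900 μL → factor = 900 μL/v
Step 3: 300 μL brought to 1.5 mL → factor 1500/300 = 5
Step 4: 0.8 mL + 9.2 mL = 10 mL total → factor 10/0.8 = 12.5
Product of known-step factors = 500
Overall factor = 4.00 mM / (0.533 μM) = 7504.7
Step-2 factor = 7504.7 / 500 = 15.009
v = 900 μL / 15.009 = 60.0 μL

60.0 μL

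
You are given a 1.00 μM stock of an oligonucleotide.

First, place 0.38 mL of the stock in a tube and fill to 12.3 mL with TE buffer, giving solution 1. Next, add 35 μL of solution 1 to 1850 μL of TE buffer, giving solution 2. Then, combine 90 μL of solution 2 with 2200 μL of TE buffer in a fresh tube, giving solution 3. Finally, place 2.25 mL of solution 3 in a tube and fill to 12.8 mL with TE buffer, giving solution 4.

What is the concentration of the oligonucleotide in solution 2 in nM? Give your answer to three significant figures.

0.574 nM

Step 1: 0.38 mL brought to 12.3 mL → factor 12.3/0.38 = 32.368
Step 2: 35 μL + 1850 μL = 1885 μL total → factor 1885/35 = 53.857
Dilution factor through solution 2 = 32.368 × 53.857 = 1743.3
[solution 2] = 1.00 μM / 1743.3 = 0.0005736 μM = 0.574 nM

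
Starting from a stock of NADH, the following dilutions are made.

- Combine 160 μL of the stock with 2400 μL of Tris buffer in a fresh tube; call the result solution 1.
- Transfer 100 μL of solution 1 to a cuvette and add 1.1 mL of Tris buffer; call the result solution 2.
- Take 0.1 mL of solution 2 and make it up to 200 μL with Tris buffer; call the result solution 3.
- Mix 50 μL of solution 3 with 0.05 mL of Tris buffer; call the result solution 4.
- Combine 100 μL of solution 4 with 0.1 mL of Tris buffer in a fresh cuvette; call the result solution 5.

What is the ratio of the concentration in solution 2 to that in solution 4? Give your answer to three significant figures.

4.00

Step 1: 160 μL + 2400 μL = 2560 μL total → factor 2560/160 = 16
Step 2: 100 μL + 1.1 mL = 1200 μL total → factor 1200/100 = 12
Step 3: 0.1 mL brought to 200 μL → factor 0.2/0.1 = 2
Step 4: 50 μL + 0.05 mL = 100 μL total → factor 100/50 = 2
Dilution factor to solution 2 = 192; to solution 4 = 768
[solution 2]/[solution 4] = (factor to solution 4)/(factor to solution 2) = 768/192 = 4.00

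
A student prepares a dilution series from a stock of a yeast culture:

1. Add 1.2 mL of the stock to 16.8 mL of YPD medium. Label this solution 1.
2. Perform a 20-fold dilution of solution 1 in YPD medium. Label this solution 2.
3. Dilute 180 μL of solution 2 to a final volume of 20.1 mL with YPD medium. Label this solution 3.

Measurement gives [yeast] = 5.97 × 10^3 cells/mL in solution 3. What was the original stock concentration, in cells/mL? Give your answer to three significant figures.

2.00 × 10^8 cells/mL

Step 1: 1.2 mL + 16.8 mL = 18 mL total → factor 18/1.2 = 15
Step 2: 20-fold → factor 20
Step 3: 180 μL brought to 20.1 mL → factor 20100/180 = 111.67
Overall dilution factor = 15 × 20 × 111.67 = 33500
Stock = 5.97 × 10^3 cells/mL × 33500 = 2.00 × 10^8 cells/mL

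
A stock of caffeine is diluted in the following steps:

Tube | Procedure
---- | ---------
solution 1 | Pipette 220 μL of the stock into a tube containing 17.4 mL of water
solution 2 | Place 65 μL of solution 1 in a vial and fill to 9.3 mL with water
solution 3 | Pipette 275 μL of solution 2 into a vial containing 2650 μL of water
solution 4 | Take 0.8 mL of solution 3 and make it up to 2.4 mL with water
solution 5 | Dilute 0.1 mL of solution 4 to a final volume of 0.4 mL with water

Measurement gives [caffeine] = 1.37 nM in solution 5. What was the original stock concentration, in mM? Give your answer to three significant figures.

Step 1: 220 μL + 17.4 mL = 17620 μL total → factor 17620/220 = 80.091
Step 2: 65 μL brought to 9.3 mL → factor 9300/65 = 143.08
Step 3: 275 μL + 2650 μL = 2925 μL total → factor 2925/275 = 10.636
Step 4: 0.8 mL brought to 2.4 mL → factor 2.4/0.8 = 3
Step 5: 0.1 mL brought to 0.4 mL → factor 0.4/0.1 = 4
Overall dilution factor = 80.091 × 143.08 × 10.636 × 3 × 4 = 1.4626 × 10^6
Stock = 1.37 nM × 1.4626 × 10^6 = 2.004 × 10^6 nM = 2.00 mM

2.00 mM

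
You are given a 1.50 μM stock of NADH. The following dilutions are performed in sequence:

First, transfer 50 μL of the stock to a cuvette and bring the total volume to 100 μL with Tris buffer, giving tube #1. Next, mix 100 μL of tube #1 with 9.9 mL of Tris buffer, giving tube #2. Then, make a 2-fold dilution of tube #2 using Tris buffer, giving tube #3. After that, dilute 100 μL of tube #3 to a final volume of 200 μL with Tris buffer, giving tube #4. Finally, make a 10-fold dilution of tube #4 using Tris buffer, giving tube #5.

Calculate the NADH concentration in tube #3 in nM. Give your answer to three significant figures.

3.75 nM

Step 1: 50 μL brought to 100 μL → factor 100/50 = 2
Step 2: 100 μL + 9.9 mL = 10000 μL total → factor 10000/100 = 100
Step 3: 2-fold → factor 2
Dilution factor through tube #3 = 2 × 100 × 2 = 400
[tube #3] = 1.50 μM / 400 = 0.003750 μM = 3.75 nM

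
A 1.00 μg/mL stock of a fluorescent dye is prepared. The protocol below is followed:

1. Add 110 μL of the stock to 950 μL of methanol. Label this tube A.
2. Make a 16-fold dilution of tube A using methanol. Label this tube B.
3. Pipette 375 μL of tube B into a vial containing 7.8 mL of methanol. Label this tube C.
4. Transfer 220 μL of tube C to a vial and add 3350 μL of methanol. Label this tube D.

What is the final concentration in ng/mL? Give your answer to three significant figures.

0.0183 ng/mL

Step 1: 110 μL + 950 μL = 1060 μL total → factor 1060/110 = 9.6364
Step 2: 16-fold → factor 16
Step 3: 375 μL + 7.8 mL = 8175 μL total → factor 8175/375 = 21.8
Step 4: 220 μL + 3350 μL = 3570 μL total → factor 3570/220 = 16.227
Overall dilution factor = 9.6364 × 16 × 21.8 × 16.227 = 54543
Final = 1.00 μg/mL / 54543 = 1.833 × 10^-5 μg/mL = 0.0183 ng/mL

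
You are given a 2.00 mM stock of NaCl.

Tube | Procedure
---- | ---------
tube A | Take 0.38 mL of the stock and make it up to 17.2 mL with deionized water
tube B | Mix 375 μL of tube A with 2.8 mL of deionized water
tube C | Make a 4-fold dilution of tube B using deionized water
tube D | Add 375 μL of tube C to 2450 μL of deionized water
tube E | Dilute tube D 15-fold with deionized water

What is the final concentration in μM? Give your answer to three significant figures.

0.0115 μM

Step 1: 0.38 mL brought to 17.2 mL → factor 17.2/0.38 = 45.263
Step 2: 375 μL + 2.8 mL = 3175 μL total → factor 3175/375 = 8.4667
Step 3: 4-fold → factor 4
Step 4: 375 μL + 2450 μL = 2825 μL total → factor 2825/375 = 7.5333
Step 5: 15-fold → factor 15
Overall dilution factor = 45.263 × 8.4667 × 4 × 7.5333 × 15 = 1.7322 × 10^5
Final = 2.00 mM / 1.7322 × 10^5 = 1.155 × 10^-5 mM = 0.0115 μM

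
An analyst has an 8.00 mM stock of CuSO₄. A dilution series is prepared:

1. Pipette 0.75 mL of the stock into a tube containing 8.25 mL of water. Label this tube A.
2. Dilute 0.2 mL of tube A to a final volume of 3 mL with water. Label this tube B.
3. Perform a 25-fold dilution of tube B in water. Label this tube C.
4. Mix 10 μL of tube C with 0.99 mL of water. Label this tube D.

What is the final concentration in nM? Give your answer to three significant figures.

17.8 nM

Step 1: 0.75 mL + 8.25 mL = 9 mL total → factor 9/0.75 = 12
Step 2: 0.2 mL brought to 3 mL → factor 3/0.2 = 15
Step 3: 25-fold → factor 25
Step 4: 10 μL + 0.99 mL = 1000 μL total → factor 1000/10 = 100
Overall dilution factor = 12 × 15 × 25 × 100 = 4.5 × 10^5
Final = 8.00 mM / 4.5 × 10^5 = 1.778 × 10^-5 mM = 17.8 nM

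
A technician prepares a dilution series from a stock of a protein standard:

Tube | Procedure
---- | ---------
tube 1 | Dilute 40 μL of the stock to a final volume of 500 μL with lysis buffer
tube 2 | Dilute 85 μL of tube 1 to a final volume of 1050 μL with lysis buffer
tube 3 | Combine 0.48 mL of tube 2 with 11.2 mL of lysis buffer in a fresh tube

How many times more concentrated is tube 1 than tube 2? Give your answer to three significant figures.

Step 1: 40 μL brought to 500 μL → factor 500/40 = 12.5
Step 2: 85 μL brought to 1050 μL → factor 1050/85 = 12.353
Dilution factor to tube 1 = 12.5; to tube 2 = 154.41
[tube 1]/[tube 2] = (factor to tube 2)/(factor to tube 1) = 154.41/12.5 = 12.4

12.4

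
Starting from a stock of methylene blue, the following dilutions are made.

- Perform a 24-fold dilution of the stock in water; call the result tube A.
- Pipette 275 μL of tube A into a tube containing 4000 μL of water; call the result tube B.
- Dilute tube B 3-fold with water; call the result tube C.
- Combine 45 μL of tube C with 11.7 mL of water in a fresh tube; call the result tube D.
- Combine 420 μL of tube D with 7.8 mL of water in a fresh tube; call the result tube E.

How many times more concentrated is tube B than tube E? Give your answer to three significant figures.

Step 1: 24-fold → factor 24
Step 2: 275 μL + 4000 μL = 4275 μL total → factor 4275/275 = 15.545
Step 3: 3-fold → factor 3
Step 4: 45 μL + 11.7 mL = 11745 μL total → factor 11745/45 = 261
Step 5: 420 μL + 7.8 mL = 8220 μL total → factor 8220/420 = 19.571
Dilution factor to tube B = 373.09; to tube E = 5.7174 × 10^6
[tube B]/[tube E] = (factor to tube E)/(factor to tube B) = 5.7174 × 10^6/373.09 = 1.53 × 10^4

1.53 × 10^4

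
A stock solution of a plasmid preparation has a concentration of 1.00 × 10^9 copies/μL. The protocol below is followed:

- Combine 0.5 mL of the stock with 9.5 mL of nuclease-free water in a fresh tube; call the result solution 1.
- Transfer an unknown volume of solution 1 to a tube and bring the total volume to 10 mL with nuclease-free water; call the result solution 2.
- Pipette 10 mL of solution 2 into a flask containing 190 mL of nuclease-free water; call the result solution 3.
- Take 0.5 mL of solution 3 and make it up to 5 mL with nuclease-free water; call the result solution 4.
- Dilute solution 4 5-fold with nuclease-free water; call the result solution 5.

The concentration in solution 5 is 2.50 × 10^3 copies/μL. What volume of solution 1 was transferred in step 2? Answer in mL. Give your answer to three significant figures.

Step 1: 0.5 mL + 9.5 mL = 10 mL total → factor 10/0.5 = 20
Step 2: v brought to 10 mL → factor = 10 mL/v
Step 3: 10 mL + 190 mL = 200 mL total → factor 200/10 = 20
Step 4: 0.5 mL brought to 5 mL → factor 5/0.5 = 10
Step 5: 5-fold → factor 5
Product of known-step factors = 20000
Overall factor = 1.00 × 10^9 copies/μL / (2.50 × 10^3 copies/μL) = 4 × 10^5
Step-2 factor = 4 × 10^5 / 20000 = 20
v = 10 mL / 20 = 0.500 mL

0.500 mL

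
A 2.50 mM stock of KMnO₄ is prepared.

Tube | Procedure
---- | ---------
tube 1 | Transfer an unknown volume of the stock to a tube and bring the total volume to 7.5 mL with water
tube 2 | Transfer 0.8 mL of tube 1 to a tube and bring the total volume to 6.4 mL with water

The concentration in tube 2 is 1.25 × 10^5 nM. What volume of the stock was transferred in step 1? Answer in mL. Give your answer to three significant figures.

3.00 mL

Step 1: v brought to 7.5 mL → factor = 7.5 mL/v
Step 2: 0.8 mL brought to 6.4 mL → factor 6.4/0.8 = 8
Product of known-step factors = 8
Overall factor = 2.50 mM / (1.25 × 10^5 nM) = 20
Step-1 factor = 20 / 8 = 2.5
v = 7.5 mL / 2.5 = 3.00 mL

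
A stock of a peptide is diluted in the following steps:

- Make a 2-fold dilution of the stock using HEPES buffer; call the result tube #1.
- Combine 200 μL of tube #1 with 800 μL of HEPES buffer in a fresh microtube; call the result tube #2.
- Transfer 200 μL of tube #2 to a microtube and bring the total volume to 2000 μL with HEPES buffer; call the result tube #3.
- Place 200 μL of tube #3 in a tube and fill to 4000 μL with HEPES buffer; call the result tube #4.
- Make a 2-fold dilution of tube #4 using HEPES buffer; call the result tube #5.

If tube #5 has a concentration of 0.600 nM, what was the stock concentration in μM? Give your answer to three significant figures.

Step 1: 2-fold → factor 2
Step 2: 200 μL + 800 μL = 1000 μL total → factor 1000/200 = 5
Step 3: 200 μL brought to 2000 μL → factor 2000/200 = 10
Step 4: 200 μL brought to 4000 μL → factor 4000/200 = 20
Step 5: 2-fold → factor 2
Overall dilution factor = 2 × 5 × 10 × 20 × 2 = 4000
Stock = 0.600 nM × 4000 = 2400 nM = 2.40 μM

2.40 μM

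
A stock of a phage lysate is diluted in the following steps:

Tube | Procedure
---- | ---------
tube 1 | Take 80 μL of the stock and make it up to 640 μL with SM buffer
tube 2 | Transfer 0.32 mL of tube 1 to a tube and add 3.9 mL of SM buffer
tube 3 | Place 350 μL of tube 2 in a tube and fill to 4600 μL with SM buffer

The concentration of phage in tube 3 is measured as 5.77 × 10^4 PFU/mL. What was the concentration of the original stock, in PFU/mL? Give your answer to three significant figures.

8.00 × 10^7 PFU/mL

Step 1: 80 μL brought to 640 μL → factor 640/80 = 8
Step 2: 0.32 mL + 3.9 mL = 4.22 mL total → factor 4.22/0.32 = 13.188
Step 3: 350 μL brought to 4600 μL → factor 4600/350 = 13.143
Overall dilution factor = 8 × 13.188 × 13.143 = 1386.6
Stock = 5.77 × 10^4 PFU/mL × 1386.6 = 8.00 × 10^7 PFU/mL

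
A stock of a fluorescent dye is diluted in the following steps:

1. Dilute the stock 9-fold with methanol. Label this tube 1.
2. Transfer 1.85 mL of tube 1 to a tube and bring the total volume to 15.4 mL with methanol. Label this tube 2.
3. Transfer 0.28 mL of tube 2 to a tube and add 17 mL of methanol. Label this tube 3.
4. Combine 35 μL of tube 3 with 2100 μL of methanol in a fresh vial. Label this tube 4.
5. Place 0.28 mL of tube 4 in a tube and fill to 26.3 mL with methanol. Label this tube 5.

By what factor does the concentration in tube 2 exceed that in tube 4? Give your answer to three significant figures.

Step 1: 9-fold → factor 9
Step 2: 1.85 mL brought to 15.4 mL → factor 15.4/1.85 = 8.3243
Step 3: 0.28 mL + 17 mL = 17.28 mL total → factor 17.28/0.28 = 61.714
Step 4: 35 μL + 2100 μL = 2135 μL total → factor 2135/35 = 61
Dilution factor to tube 2 = 74.919; to tube 4 = 2.8204 × 10^5
[tube 2]/[tube 4] = (factor to tube 4)/(factor to tube 2) = 2.8204 × 10^5/74.919 = 3.76 × 10^3

3.76 × 10^3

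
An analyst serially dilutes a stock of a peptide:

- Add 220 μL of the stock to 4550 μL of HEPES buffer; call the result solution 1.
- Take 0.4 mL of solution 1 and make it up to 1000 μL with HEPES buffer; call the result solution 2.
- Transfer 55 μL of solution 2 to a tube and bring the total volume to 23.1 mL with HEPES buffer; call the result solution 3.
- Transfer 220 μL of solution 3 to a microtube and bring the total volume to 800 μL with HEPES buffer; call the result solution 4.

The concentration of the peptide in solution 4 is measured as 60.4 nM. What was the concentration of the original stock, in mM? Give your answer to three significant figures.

Step 1: 220 μL + 4550 μL = 4770 μL total → factor 4770/220 = 21.682
Step 2: 0.4 mL brought to 1000 μL → factor 1/0.4 = 2.5
Step 3: 55 μL brought to 23.1 mL → factor 23100/55 = 420
Step 4: 220 μL brought to 800 μL → factor 800/220 = 3.6364
Overall dilution factor = 21.682 × 2.5 × 420 × 3.6364 = 82785
Stock = 60.4 nM × 82785 = 5.000 × 10^6 nM = 5.00 mM

5.00 mM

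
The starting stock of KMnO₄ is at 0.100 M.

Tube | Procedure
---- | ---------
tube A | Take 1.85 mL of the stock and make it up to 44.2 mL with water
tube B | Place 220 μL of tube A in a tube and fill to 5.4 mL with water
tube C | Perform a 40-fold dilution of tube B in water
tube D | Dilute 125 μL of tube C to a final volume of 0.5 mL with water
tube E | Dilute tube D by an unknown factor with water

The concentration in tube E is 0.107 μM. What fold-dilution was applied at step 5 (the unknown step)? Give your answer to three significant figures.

9.96-fold

Step 1: 1.85 mL brought to 44.2 mL → factor 44.2/1.85 = 23.892
Step 2: 220 μL brought to 5.4 mL → factor 5400/220 = 24.545
Step 3: 40-fold → factor 40
Step 4: 125 μL brought to 0.5 mL → factor 500/125 = 4
Step 5: unknown factor x
Product of known-step factors = 93830
Overall factor = 0.100 M / (0.107 μM) = 9.3458 × 10^5
x = 9.3458 × 10^5 / 93830 = 9.96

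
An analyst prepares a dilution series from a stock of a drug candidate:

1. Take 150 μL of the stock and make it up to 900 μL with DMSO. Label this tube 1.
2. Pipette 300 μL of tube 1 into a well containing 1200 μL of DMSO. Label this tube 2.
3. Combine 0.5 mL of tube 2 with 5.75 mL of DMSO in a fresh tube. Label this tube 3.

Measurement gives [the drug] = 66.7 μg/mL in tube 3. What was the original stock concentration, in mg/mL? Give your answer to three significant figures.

25.0 mg/mL

Step 1: 150 μL brought to 900 μL → factor 900/150 = 6
Step 2: 300 μL + 1200 μL = 1500 μL total → factor 1500/300 = 5
Step 3: 0.5 mL + 5.75 mL = 6.25 mL total → factor 6.25/0.5 = 12.5
Overall dilution factor = 6 × 5 × 12.5 = 375
Stock = 66.7 μg/mL × 375 = 2.501 × 10^4 μg/mL = 25.0 mg/mL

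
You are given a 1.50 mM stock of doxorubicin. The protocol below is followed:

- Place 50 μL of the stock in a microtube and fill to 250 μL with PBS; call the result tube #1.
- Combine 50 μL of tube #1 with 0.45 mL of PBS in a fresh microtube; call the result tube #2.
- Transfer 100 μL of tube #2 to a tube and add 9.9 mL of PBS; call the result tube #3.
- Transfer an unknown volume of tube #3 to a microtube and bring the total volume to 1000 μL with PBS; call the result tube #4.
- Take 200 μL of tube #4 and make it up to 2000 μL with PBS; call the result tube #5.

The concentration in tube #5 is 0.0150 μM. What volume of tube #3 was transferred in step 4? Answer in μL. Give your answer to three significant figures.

Step 1: 50 μL brought to 250 μL → factor 250/50 = 5
Step 2: 50 μL + 0.45 mL = 500 μL total → factor 500/50 = 10
Step 3: 100 μL + 9.9 mL = 10000 μL total → factor 10000/100 = 100
Step 4: v brought to 1000 μL → factor = 1000 μL/v
Step 5: 200 μL brought to 2000 μL → factor 2000/200 = 10
Product of known-step factors = 50000
Overall factor = 1.50 mM / (0.0150 μM) = 1 × 10^5
Step-4 factor = 1 × 10^5 / 50000 = 2
v = 1000 μL / 2 = 500 μL

500 μL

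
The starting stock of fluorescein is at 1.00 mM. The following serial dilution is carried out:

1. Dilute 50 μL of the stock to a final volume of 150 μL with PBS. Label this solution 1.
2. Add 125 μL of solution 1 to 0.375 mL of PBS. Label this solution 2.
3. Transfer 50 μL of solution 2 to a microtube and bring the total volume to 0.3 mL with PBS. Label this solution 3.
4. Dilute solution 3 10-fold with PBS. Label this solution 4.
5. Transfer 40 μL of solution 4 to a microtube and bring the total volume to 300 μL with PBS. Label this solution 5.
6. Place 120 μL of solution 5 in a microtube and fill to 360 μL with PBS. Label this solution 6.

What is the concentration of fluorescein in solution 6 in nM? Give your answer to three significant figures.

Step 1: 50 μL brought to 150 μL → factor 150/50 = 3
Step 2: 125 μL + 0.375 mL = 500 μL total → factor 500/125 = 4
Step 3: 50 μL brought to 0.3 mL → factor 300/50 = 6
Step 4: 10-fold → factor 10
Step 5: 40 μL brought to 300 μL → factor 300/40 = 7.5
Step 6: 120 μL brought to 360 μL → factor 360/120 = 3
Overall dilution factor = 3 × 4 × 6 × 10 × 7.5 × 3 = 16200
Final = 1.00 mM / 16200 = 6.173 × 10^-5 mM = 61.7 nM

61.7 nM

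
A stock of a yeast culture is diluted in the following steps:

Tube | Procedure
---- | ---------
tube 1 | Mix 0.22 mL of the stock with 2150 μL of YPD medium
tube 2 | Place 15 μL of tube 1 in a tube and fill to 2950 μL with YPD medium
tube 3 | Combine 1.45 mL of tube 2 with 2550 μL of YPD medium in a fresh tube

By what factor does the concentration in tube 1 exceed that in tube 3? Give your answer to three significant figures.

543

Step 1: 0.22 mL + 2150 μL = 2.37 mL total → factor 2.37/0.22 = 10.773
Step 2: 15 μL brought to 2950 μL → factor 2950/15 = 196.67
Step 3: 1.45 mL + 2550 μL = 4 mL total → factor 4/1.45 = 2.7586
Dilution factor to tube 1 = 10.773; to tube 3 = 5844.5
[tube 1]/[tube 3] = (factor to tube 3)/(factor to tube 1) = 5844.5/10.773 = 543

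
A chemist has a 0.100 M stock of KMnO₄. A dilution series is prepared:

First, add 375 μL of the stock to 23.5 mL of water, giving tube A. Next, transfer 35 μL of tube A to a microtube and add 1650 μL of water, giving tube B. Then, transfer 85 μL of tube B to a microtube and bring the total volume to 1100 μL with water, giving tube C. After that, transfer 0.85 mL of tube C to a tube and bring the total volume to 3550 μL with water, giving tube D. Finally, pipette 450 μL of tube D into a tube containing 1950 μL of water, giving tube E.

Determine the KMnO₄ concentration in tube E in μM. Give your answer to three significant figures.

Step 1: 375 μL + 23.5 mL = 23875 μL total → factor 23875/375 = 63.667
Step 2: 35 μL + 1650 μL = 1685 μL total → factor 1685/35 = 48.143
Step 3: 85 μL brought to 1100 μL → factor 1100/85 = 12.941
Step 4: 0.85 mL brought to 3550 μL → factor 3.55/0.85 = 4.1765
Step 5: 450 μL + 1950 μL = 2400 μL total → factor 2400/450 = 5.3333
Overall dilution factor = 63.667 × 48.143 × 12.941 × 4.1765 × 5.3333 = 8.8354 × 10^5
Final = 0.100 M / 8.8354 × 10^5 = 1.132 × 10^-7 M = 0.113 μM

0.113 μM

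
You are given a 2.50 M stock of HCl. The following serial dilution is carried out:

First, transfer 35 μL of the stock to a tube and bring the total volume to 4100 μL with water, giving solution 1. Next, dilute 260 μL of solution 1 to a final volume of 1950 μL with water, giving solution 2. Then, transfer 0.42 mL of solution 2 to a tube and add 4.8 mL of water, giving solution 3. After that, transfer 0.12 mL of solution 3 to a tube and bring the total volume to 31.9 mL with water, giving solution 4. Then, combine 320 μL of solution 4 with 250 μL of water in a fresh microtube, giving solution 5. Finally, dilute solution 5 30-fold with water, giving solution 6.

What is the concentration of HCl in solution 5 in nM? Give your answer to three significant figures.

Step 1: 35 μL brought to 4100 μL → factor 4100/35 = 117.14
Step 2: 260 μL brought to 1950 μL → factor 1950/260 = 7.5
Step 3: 0.42 mL + 4.8 mL = 5.22 mL total → factor 5.22/0.42 = 12.429
Step 4: 0.12 mL brought to 31.9 mL → factor 31.9/0.12 = 265.83
Step 5: 320 μL + 250 μL = 570 μL total → factor 570/320 = 1.7812
Dilution factor through solution 5 = 117.14 × 7.5 × 12.429 × 265.83 × 1.7812 = 5.1705 × 10^6
[solution 5] = 2.50 M / 5.1705 × 10^6 = 4.835 × 10^-7 M = 484 nM

484 nM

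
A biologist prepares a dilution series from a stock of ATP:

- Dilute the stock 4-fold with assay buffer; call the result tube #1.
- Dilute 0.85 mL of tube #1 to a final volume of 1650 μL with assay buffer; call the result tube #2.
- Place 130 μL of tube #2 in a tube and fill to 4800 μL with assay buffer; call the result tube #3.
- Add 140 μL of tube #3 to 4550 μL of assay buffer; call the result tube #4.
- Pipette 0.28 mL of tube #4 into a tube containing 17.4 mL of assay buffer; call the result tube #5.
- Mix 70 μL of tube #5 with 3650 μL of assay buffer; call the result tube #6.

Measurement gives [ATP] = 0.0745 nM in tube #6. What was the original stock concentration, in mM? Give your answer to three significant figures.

2.40 mM

Step 1: 4-fold → factor 4
Step 2: 0.85 mL brought to 1650 μL → factor 1.65/0.85 = 1.9412
Step 3: 130 μL brought to 4800 μL → factor 4800/130 = 36.923
Step 4: 140 μL + 4550 μL = 4690 μL total → factor 4690/140 = 33.5
Step 5: 0.28 mL + 17.4 mL = 17.68 mL total → factor 17.68/0.28 = 63.143
Step 6: 70 μL + 3650 μL = 3720 μL total → factor 3720/70 = 53.143
Overall dilution factor = 4 × 1.9412 × 36.923 × 33.5 × 63.143 × 53.143 = 3.2228 × 10^7
Stock = 0.0745 nM × 3.2228 × 10^7 = 2.401 × 10^6 nM = 2.40 mM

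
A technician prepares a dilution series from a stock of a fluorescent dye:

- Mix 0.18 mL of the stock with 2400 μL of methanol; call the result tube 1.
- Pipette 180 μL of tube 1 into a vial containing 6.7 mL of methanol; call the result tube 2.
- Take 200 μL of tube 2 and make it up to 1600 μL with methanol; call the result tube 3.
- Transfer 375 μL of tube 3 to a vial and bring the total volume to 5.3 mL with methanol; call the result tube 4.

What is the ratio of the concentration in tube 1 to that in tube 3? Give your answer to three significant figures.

306

Step 1: 0.18 mL + 2400 μL = 2.58 mL total → factor 2.58/0.18 = 14.333
Step 2: 180 μL + 6.7 mL = 6880 μL total → factor 6880/180 = 38.222
Step 3: 200 μL brought to 1600 μL → factor 1600/200 = 8
Dilution factor to tube 1 = 14.333; to tube 3 = 4382.8
[tube 1]/[tube 3] = (factor to tube 3)/(factor to tube 1) = 4382.8/14.333 = 306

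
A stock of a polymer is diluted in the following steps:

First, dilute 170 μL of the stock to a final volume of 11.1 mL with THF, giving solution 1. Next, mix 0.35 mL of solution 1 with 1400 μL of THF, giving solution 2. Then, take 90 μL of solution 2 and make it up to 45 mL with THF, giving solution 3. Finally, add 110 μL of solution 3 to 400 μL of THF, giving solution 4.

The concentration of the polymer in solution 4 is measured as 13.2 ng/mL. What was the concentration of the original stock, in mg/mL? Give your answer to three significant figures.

Step 1: 170 μL brought to 11.1 mL → factor 11100/170 = 65.294
Step 2: 0.35 mL + 1400 μL = 1.75 mL total → factor 1.75/0.35 = 5
Step 3: 90 μL brought to 45 mL → factor 45000/90 = 500
Step 4: 110 μL + 400 μL = 510 μL total → factor 510/110 = 4.6364
Overall dilution factor = 65.294 × 5 × 500 × 4.6364 = 7.5682 × 10^5
Stock = 13.2 ng/mL × 7.5682 × 10^5 = 9.990 × 10^6 ng/mL = 9.99 mg/mL

9.99 mg/mL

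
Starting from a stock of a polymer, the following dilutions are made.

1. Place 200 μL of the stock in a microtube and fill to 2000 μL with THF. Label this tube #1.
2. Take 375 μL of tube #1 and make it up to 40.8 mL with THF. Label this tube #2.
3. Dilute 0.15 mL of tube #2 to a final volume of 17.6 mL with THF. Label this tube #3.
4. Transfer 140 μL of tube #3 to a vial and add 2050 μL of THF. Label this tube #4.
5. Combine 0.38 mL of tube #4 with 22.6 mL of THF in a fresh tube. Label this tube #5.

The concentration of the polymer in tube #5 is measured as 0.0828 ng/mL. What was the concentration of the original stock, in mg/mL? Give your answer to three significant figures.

10.0 mg/mL

Step 1: 200 μL brought to 2000 μL → factor 2000/200 = 10
Step 2: 375 μL brought to 40.8 mL → factor 40800/375 = 108.8
Step 3: 0.15 mL brought to 17.6 mL → factor 17.6/0.15 = 117.33
Step 4: 140 μL + 2050 μL = 2190 μL total → factor 2190/140 = 15.643
Step 5: 0.38 mL + 22.6 mL = 22.98 mL total → factor 22.98/0.38 = 60.474
Overall dilution factor = 10 × 108.8 × 117.33 × 15.643 × 60.474 = 1.2076 × 10^8
Stock = 0.0828 ng/mL × 1.2076 × 10^8 = 9.999 × 10^6 ng/mL = 10.0 mg/mL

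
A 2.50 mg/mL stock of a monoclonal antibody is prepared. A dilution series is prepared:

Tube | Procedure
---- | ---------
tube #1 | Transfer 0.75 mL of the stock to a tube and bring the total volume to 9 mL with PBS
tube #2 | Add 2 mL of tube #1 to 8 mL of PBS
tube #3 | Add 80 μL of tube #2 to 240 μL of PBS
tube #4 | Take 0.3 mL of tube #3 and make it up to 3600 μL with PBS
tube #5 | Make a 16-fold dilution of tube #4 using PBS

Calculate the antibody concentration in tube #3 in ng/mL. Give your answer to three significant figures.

1.04 × 10^4 ng/mL

Step 1: 0.75 mL brought to 9 mL → factor 9/0.75 = 12
Step 2: 2 mL + 8 mL = 10 mL total → factor 10/2 = 5
Step 3: 80 μL + 240 μL = 320 μL total → factor 320/80 = 4
Dilution factor through tube #3 = 12 × 5 × 4 = 240
[tube #3] = 2.50 mg/mL / 240 = 0.01042 mg/mL = 1.04 × 10^4 ng/mL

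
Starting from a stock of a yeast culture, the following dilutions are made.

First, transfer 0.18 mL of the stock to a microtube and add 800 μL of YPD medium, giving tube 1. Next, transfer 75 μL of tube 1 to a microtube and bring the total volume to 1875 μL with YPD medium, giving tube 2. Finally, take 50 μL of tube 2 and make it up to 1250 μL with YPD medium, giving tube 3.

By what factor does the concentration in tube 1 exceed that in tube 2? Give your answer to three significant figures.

Step 1: 0.18 mL + 800 μL = 0.98 mL total → factor 0.98/0.18 = 5.4444
Step 2: 75 μL brought to 1875 μL → factor 1875/75 = 25
Dilution factor to tube 1 = 5.4444; to tube 2 = 136.11
[tube 1]/[tube 2] = (factor to tube 2)/(factor to tube 1) = 136.11/5.4444 = 25.0

25.0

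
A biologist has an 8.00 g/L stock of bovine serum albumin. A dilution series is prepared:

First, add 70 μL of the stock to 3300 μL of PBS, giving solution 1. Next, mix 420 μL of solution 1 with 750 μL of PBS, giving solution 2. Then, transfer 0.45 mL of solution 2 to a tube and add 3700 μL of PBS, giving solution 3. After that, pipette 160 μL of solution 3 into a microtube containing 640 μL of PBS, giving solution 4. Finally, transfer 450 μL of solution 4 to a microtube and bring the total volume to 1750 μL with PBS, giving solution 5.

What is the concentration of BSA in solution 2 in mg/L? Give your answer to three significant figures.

Step 1: 70 μL + 3300 μL = 3370 μL total → factor 3370/70 = 48.143
Step 2: 420 μL + 750 μL = 1170 μL total → factor 1170/420 = 2.7857
Dilution factor through solution 2 = 48.143 × 2.7857 = 134.11
[solution 2] = 8.00 g/L / 134.11 = 0.05965 g/L = 59.7 mg/L

59.7 mg/L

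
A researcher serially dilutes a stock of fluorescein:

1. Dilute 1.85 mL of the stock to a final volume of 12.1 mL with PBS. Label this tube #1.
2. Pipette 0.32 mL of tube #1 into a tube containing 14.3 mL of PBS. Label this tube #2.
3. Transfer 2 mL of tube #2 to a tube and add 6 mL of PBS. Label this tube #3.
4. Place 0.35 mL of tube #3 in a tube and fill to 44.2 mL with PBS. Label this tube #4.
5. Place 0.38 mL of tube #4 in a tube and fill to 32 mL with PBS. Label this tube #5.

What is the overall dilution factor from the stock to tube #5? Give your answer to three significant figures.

Step 1: 1.85 mL brought to 12.1 mL → factor 12.1/1.85 = 6.5405
Step 2: 0.32 mL + 14.3 mL = 14.62 mL total → factor 14.62/0.32 = 45.688
Step 3: 2 mL + 6 mL = 8 mL total → factor 8/2 = 4
Step 4: 0.35 mL brought to 44.2 mL → factor 44.2/0.35 = 126.29
Step 5: 0.38 mL brought to 32 mL → factor 32/0.38 = 84.211
Overall dilution factor = 6.5405 × 45.688 × 4 × 126.29 × 84.211 = 1.2711 × 10^7

1.27 × 10^7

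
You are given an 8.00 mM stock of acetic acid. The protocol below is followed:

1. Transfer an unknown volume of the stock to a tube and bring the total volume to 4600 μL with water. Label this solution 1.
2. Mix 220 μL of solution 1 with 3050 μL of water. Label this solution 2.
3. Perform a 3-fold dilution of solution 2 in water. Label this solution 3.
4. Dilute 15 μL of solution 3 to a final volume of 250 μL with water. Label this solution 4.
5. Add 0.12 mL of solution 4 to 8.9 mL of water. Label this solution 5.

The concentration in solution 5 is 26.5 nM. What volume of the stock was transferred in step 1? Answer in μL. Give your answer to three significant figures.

Step 1: v brought to 4600 μL → factor = 4600 μL/v
Step 2: 220 μL + 3050 μL = 3270 μL total → factor 3270/220 = 14.864
Step 3: 3-fold → factor 3
Step 4: 15 μL brought to 250 μL → factor 250/15 = 16.667
Step 5: 0.12 mL + 8.9 mL = 9.02 mL total → factor 9.02/0.12 = 75.167
Product of known-step factors = 55862
Overall factor = 8.00 mM / (26.5 nM) = 3.0189 × 10^5
Step-1 factor = 3.0189 × 10^5 / 55862 = 5.4041
v = 4600 μL / 5.4041 = 851 μL

851 μL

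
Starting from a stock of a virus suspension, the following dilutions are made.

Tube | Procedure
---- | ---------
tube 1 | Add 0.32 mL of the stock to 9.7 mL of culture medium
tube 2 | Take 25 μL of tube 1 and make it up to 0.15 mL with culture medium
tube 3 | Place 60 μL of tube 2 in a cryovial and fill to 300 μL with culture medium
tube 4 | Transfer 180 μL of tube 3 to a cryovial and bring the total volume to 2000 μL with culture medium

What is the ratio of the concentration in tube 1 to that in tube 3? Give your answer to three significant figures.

30.0

Step 1: 0.32 mL + 9.7 mL = 10.02 mL total → factor 10.02/0.32 = 31.312
Step 2: 25 μL brought to 0.15 mL → factor 150/25 = 6
Step 3: 60 μL brought to 300 μL → factor 300/60 = 5
Dilution factor to tube 1 = 31.312; to tube 3 = 939.38
[tube 1]/[tube 3] = (factor to tube 3)/(factor to tube 1) = 939.38/31.312 = 30.0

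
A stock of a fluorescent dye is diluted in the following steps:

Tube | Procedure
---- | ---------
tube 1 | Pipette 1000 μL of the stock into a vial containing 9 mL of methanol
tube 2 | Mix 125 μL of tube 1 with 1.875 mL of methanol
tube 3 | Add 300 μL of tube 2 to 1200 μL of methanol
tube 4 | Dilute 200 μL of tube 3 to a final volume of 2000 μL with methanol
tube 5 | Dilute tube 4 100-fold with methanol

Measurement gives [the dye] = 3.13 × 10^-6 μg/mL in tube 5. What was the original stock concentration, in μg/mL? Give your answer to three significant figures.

Step 1: 1000 μL + 9 mL = 10000 μL total → factor 10000/1000 = 10
Step 2: 125 μL + 1.875 mL = 2000 μL total → factor 2000/125 = 16
Step 3: 300 μL + 1200 μL = 1500 μL total → factor 1500/300 = 5
Step 4: 200 μL brought to 2000 μL → factor 2000/200 = 10
Step 5: 100-fold → factor 100
Overall dilution factor = 10 × 16 × 5 × 10 × 100 = 8 × 10^5
Stock = 3.13 × 10^-6 μg/mL × 8 × 10^5 = 2.50 μg/mL

2.50 μg/mL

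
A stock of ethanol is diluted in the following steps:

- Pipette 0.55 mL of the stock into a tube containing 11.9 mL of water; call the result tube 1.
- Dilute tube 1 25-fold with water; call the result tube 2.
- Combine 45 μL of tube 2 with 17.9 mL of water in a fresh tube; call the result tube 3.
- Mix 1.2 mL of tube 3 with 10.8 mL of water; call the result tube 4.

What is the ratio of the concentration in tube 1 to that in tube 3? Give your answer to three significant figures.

9.97 × 10^3

Step 1: 0.55 mL + 11.9 mL = 12.45 mL total → factor 12.45/0.55 = 22.636
Step 2: 25-fold → factor 25
Step 3: 45 μL + 17.9 mL = 17945 μL total → factor 17945/45 = 398.78
Dilution factor to tube 1 = 22.636; to tube 3 = 2.2567 × 10^5
[tube 1]/[tube 3] = (factor to tube 3)/(factor to tube 1) = 2.2567 × 10^5/22.636 = 9.97 × 10^3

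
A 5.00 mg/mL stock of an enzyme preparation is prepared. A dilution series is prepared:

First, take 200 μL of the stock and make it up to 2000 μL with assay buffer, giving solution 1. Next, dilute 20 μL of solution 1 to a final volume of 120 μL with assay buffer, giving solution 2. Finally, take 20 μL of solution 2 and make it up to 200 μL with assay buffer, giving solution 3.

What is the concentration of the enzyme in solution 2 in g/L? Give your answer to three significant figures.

0.0833 g/L

Step 1: 200 μL brought to 2000 μL → factor 2000/200 = 10
Step 2: 20 μL brought to 120 μL → factor 120/20 = 6
Dilution factor through solution 2 = 10 × 6 = 60
[solution 2] = 5.00 mg/mL / 60 = 0.08333 mg/mL = 0.0833 g/L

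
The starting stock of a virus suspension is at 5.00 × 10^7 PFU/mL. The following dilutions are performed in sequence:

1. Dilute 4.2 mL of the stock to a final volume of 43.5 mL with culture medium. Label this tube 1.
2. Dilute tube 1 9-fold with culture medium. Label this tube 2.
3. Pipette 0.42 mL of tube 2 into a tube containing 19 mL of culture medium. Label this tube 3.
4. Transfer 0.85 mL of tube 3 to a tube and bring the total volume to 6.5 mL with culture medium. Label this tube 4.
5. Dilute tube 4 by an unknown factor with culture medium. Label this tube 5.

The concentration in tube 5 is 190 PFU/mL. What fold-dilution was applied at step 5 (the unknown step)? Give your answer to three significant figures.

7.98-fold

Step 1: 4.2 mL brought to 43.5 mL → factor 43.5/4.2 = 10.357
Step 2: 9-fold → factor 9
Step 3: 0.42 mL + 19 mL = 19.42 mL total → factor 19.42/0.42 = 46.238
Step 4: 0.85 mL brought to 6.5 mL → factor 6.5/0.85 = 7.6471
Step 5: unknown factor x
Product of known-step factors = 32959
Overall factor = 5.00 × 10^7 PFU/mL / (190 PFU/mL) = 2.6316 × 10^5
x = 2.6316 × 10^5 / 32959 = 7.98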